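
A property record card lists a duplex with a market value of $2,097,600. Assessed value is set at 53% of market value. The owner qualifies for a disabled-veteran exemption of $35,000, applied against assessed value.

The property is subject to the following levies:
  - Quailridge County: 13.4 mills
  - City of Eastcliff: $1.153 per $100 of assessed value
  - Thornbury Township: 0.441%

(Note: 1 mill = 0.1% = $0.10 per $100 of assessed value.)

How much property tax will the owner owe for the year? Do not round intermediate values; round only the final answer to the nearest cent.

Assessed value = $2,097,600 × 0.53 = $1,111,728
Taxable value = $1,111,728 − $35,000 = $1,076,728
Quailridge County: $1,076,728 × 0.0134 = $14,428.1552
City of Eastcliff: $1,076,728 × 0.01153 = $12,414.67384
Thornbury Township: $1,076,728 × 0.00441 = $4,748.37048
Total = $31,591.19952

$31,591.20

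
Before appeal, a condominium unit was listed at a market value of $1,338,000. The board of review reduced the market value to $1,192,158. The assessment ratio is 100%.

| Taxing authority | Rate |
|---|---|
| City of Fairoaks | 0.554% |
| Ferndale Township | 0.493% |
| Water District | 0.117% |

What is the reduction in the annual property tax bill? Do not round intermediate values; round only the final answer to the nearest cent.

$1,697.60

Old assessed value = $1,338,000 × 1 = $1,338,000
New assessed value = $1,192,158 × 1 = $1,192,158
Combined rate = 0.00554 + 0.00493 + 0.00117 = 0.01164
Old tax = $1,338,000 × 0.01164 = $15,574.32
New tax = $1,192,158 × 0.01164 = $13,876.71912
Reduction = $15,574.32 − $13,876.71912 = $1,697.60088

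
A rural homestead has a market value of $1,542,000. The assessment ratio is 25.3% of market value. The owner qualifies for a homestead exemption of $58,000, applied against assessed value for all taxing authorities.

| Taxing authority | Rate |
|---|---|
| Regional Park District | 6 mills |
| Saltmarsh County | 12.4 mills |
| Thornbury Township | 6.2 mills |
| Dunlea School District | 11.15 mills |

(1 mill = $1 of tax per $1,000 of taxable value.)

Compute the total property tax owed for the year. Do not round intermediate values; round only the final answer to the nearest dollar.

$11,874

Assessed value = $1,542,000 × 0.253 = $390,126
Taxable value = $390,126 − $58,000 = $332,126
Regional Park District: $332,126 × 0.006 = $1,992.756
Saltmarsh County: $332,126 × 0.0124 = $4,118.3624
Thornbury Township: $332,126 × 0.0062 = $2,059.1812
Dunlea School District: $332,126 × 0.01115 = $3,703.2049
Total = $1,992.756 + $4,118.3624 + $2,059.1812 + $3,703.2049 = $11,873.5045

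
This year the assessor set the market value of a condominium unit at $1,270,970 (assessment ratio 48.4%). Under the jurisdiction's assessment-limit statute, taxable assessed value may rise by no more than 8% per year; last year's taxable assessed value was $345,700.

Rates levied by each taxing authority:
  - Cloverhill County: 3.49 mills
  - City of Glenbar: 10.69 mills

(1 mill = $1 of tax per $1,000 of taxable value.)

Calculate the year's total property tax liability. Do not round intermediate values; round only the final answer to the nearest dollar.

$5,294

Uncapped assessed value = $1,270,970 × 0.484 = $615,149.48
Cap limit = $345,700 × 1.08 = $373,356
Taxable assessed value = min($615,149.48, $373,356) = $373,356 (cap binds)
Cloverhill County: $373,356 × 0.00349 = $1,303.01244
City of Glenbar: $373,356 × 0.01069 = $3,991.17564
Total = $5,294.18808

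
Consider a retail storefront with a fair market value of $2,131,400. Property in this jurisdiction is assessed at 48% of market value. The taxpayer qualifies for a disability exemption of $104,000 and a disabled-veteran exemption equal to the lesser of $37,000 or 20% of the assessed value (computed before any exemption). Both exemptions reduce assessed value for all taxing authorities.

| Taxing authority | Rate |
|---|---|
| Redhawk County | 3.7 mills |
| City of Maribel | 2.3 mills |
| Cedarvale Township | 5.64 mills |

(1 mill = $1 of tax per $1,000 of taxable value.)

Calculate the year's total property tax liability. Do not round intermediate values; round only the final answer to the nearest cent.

$10,267.32

Assessed value = $2,131,400 × 0.48 = $1,023,072
Disabled-veteran exemption = min($37,000, 20% × $1,023,072) = min($37,000, $204,614.4) = $37,000 (dollar cap binds)
Taxable value = $1,023,072 − $104,000 − $37,000 = $882,072
Redhawk County: $882,072 × 0.0037 = $3,263.6664
City of Maribel: $882,072 × 0.0023 = $2,028.7656
Cedarvale Township: $882,072 × 0.00564 = $4,974.88608
Total = $10,267.31808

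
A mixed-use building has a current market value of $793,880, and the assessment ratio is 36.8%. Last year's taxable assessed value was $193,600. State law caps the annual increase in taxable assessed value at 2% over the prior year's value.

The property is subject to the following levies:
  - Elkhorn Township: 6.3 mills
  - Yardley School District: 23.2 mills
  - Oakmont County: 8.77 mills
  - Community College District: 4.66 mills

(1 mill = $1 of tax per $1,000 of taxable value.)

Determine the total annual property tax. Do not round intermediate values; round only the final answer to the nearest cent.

$8,477.47

Uncapped assessed value = $793,880 × 0.368 = $292,147.84
Cap limit = $193,600 × 1.02 = $197,472
Taxable assessed value = min($292,147.84, $197,472) = $197,472 (cap binds)
Elkhorn Township: $197,472 × 0.0063 = $1,244.0736
Yardley School District: $197,472 × 0.0232 = $4,581.3504
Oakmont County: $197,472 × 0.00877 = $1,731.82944
Community College District: $197,472 × 0.00466 = $920.21952
Total = $8,477.47296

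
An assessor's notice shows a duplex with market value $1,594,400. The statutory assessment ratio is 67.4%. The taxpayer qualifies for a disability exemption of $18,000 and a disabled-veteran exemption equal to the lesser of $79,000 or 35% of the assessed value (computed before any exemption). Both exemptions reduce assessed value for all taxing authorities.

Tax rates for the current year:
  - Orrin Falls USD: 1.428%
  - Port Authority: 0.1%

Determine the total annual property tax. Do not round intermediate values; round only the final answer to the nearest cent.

$14,938.12

Assessed value = $1,594,400 × 0.674 = $1,074,625.6
Disabled-veteran exemption = min($79,000, 35% × $1,074,625.6) = min($79,000, $376,118.96) = $79,000 (dollar cap binds)
Taxable value = $1,074,625.6 − $18,000 − $79,000 = $977,625.6
Orrin Falls USD: $977,625.6 × 0.01428 = $13,960.493568
Port Authority: $977,625.6 × 0.001 = $977.6256
Total = $14,938.119168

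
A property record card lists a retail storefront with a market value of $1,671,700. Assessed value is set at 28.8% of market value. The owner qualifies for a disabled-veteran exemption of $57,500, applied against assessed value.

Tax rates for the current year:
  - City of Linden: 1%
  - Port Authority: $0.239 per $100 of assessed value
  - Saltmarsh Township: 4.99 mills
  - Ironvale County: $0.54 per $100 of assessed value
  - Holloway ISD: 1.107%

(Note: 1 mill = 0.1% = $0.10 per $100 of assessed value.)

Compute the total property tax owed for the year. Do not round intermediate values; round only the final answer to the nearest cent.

$14,350.69

Assessed value = $1,671,700 × 0.288 = $481,449.6
Taxable value = $481,449.6 − $57,500 = $423,949.6
City of Linden: $423,949.6 × 0.01 = $4,239.496
Port Authority: $423,949.6 × 0.00239 = $1,013.239544
Saltmarsh Township: $423,949.6 × 0.00499 = $2,115.508504
Ironvale County: $423,949.6 × 0.0054 = $2,289.32784
Holloway ISD: $423,949.6 × 0.01107 = $4,693.122072
Total = $14,350.69396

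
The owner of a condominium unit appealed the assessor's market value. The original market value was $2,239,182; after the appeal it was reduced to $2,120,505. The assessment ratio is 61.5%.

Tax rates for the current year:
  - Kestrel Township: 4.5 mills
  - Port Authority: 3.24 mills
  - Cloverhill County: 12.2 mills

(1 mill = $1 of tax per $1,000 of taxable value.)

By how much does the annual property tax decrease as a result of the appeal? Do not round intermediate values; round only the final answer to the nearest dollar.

$1,455

Old assessed value = $2,239,182 × 0.615 = $1,377,096.93
New assessed value = $2,120,505 × 0.615 = $1,304,110.575
Combined rate = 0.0045 + 0.00324 + 0.0122 = 0.01994
Old tax = $1,377,096.93 × 0.01994 = $27,459.3127842
New tax = $1,304,110.575 × 0.01994 = $26,003.9648655
Reduction = $27,459.3127842 − $26,003.9648655 = $1,455.3479187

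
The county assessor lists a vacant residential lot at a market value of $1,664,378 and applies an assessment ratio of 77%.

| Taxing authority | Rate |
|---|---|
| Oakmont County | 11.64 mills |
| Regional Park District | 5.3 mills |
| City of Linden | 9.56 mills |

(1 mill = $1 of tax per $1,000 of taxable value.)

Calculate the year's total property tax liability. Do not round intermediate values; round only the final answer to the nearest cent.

$33,961.63

Assessed value = $1,664,378 × 0.77 = $1,281,571.06
Oakmont County: $1,281,571.06 × 0.01164 = $14,917.4871384
Regional Park District: $1,281,571.06 × 0.0053 = $6,792.326618
City of Linden: $1,281,571.06 × 0.00956 = $12,251.8193336
Total = $14,917.4871384 + $6,792.326618 + $12,251.8193336 = $33,961.63309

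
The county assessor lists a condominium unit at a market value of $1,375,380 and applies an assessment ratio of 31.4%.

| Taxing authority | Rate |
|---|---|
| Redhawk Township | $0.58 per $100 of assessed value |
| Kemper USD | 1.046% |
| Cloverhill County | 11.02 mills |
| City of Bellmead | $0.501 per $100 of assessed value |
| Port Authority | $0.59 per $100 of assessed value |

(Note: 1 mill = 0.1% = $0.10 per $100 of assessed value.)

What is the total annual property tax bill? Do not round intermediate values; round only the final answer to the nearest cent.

Assessed value = $1,375,380 × 0.314 = $431,869.32
Redhawk Township: $431,869.32 × 0.0058 = $2,504.842056
Kemper USD: $431,869.32 × 0.01046 = $4,517.3530872
Cloverhill County: $431,869.32 × 0.01102 = $4,759.1999064
City of Bellmead: $431,869.32 × 0.00501 = $2,163.6652932
Port Authority: $431,869.32 × 0.0059 = $2,548.028988
Total = $16,493.0893308

$16,493.09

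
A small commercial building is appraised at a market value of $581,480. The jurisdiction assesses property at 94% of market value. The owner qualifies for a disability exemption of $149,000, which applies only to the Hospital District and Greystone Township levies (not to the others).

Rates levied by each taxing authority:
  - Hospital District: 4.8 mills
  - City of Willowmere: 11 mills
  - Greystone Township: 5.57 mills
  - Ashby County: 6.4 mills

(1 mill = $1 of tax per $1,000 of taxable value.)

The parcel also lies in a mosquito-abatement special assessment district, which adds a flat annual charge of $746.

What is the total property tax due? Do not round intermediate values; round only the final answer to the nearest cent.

Assessed value = $581,480 × 0.94 = $546,591.2
Hospital District: ($546,591.2 − $149,000) × 0.0048 = $397,591.2 × 0.0048 = $1,908.43776
City of Willowmere: $546,591.2 × 0.011 = $6,012.5032
Greystone Township: ($546,591.2 − $149,000) × 0.00557 = $397,591.2 × 0.00557 = $2,214.582984
Ashby County: $546,591.2 × 0.0064 = $3,498.18368
Levies subtotal = $13,633.707624
Total = $13,633.707624 + $746 = $14,379.707624

$14,379.71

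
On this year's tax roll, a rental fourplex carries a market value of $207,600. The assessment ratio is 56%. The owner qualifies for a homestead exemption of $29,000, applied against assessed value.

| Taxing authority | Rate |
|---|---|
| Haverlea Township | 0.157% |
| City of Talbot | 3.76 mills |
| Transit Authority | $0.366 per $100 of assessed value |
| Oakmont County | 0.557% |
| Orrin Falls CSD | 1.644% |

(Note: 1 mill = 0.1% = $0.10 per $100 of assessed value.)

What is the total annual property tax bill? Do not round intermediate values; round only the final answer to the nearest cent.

$2,704.94

Assessed value = $207,600 × 0.56 = $116,256
Taxable value = $116,256 − $29,000 = $87,256
Haverlea Township: $87,256 × 0.00157 = $136.99192
City of Talbot: $87,256 × 0.00376 = $328.08256
Transit Authority: $87,256 × 0.00366 = $319.35696
Oakmont County: $87,256 × 0.00557 = $486.01592
Orrin Falls CSD: $87,256 × 0.01644 = $1,434.48864
Total = $2,704.936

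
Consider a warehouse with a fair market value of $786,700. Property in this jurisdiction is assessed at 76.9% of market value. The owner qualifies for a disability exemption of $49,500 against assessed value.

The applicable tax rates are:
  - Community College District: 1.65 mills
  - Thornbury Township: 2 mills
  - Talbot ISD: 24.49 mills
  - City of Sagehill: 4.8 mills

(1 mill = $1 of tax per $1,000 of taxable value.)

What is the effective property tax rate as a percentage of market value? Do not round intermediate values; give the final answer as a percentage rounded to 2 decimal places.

Assessed value = $786,700 × 0.769 = $604,972.3
Taxable value = $604,972.3 − $49,500 = $555,472.3
Community College District: $555,472.3 × 0.00165 = $916.529295
Thornbury Township: $555,472.3 × 0.002 = $1,110.9446
Talbot ISD: $555,472.3 × 0.02449 = $13,603.516627
City of Sagehill: $555,472.3 × 0.0048 = $2,666.26704
Total tax = $18,297.257562
Effective rate = $18,297.257562 ÷ $786,700 = 2.33% of market value

2.33%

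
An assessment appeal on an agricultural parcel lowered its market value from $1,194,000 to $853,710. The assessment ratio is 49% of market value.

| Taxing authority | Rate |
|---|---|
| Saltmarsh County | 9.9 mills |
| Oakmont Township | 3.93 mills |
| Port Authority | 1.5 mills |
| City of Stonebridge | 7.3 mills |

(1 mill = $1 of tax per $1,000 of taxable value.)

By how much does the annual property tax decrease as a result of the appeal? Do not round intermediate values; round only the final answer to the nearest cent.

Old assessed value = $1,194,000 × 0.49 = $585,060
New assessed value = $853,710 × 0.49 = $418,317.9
Combined rate = 0.0099 + 0.00393 + 0.0015 + 0.0073 = 0.02263
Old tax = $585,060 × 0.02263 = $13,239.9078
New tax = $418,317.9 × 0.02263 = $9,466.534077
Reduction = $13,239.9078 − $9,466.534077 = $3,773.373723

$3,773.37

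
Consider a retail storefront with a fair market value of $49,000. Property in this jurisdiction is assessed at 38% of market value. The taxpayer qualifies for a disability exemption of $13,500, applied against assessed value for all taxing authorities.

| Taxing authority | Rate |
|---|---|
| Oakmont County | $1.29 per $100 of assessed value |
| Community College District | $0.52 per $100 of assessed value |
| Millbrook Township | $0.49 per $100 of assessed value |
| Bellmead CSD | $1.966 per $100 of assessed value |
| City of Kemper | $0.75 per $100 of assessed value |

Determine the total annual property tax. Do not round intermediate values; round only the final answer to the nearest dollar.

Assessed value = $49,000 × 0.38 = $18,620
Taxable value = $18,620 − $13,500 = $5,120
Oakmont County: $5,120 × 0.0129 = $66.048
Community College District: $5,120 × 0.0052 = $26.624
Millbrook Township: $5,120 × 0.0049 = $25.088
Bellmead CSD: $5,120 × 0.01966 = $100.6592
City of Kemper: $5,120 × 0.0075 = $38.4
Total = $66.048 + $26.624 + $25.088 + $100.6592 + $38.4 = $256.8192

$257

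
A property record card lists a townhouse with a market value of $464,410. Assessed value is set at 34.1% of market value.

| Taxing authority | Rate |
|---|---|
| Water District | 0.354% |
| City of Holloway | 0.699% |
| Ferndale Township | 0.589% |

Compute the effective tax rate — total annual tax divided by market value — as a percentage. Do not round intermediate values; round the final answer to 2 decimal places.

0.56%

Assessed value = $464,410 × 0.341 = $158,363.81
Water District: $158,363.81 × 0.00354 = $560.6078874
City of Holloway: $158,363.81 × 0.00699 = $1,106.9630319
Ferndale Township: $158,363.81 × 0.00589 = $932.7628409
Total tax = $2,600.3337602
Effective rate = $2,600.3337602 ÷ $464,410 = 0.56% of market value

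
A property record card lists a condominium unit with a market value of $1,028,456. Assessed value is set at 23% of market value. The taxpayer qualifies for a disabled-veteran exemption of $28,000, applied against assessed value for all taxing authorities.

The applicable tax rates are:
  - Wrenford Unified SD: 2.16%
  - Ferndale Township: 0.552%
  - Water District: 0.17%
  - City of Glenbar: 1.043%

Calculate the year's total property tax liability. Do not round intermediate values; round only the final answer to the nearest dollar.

$8,185

Assessed value = $1,028,456 × 0.23 = $236,544.88
Taxable value = $236,544.88 − $28,000 = $208,544.88
Wrenford Unified SD: $208,544.88 × 0.0216 = $4,504.569408
Ferndale Township: $208,544.88 × 0.00552 = $1,151.1677376
Water District: $208,544.88 × 0.0017 = $354.526296
City of Glenbar: $208,544.88 × 0.01043 = $2,175.1230984
Total = $4,504.569408 + $1,151.1677376 + $354.526296 + $2,175.1230984 = $8,185.38654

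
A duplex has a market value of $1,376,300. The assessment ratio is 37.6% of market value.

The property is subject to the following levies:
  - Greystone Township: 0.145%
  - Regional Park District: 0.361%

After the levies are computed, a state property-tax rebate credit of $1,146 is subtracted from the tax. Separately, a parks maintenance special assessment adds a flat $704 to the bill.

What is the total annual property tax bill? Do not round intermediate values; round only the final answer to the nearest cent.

Assessed value = $1,376,300 × 0.376 = $517,488.8
Greystone Township: $517,488.8 × 0.00145 = $750.35876
Regional Park District: $517,488.8 × 0.00361 = $1,868.134568
Levies subtotal = $2,618.493328
After credit = $2,618.493328 − $1,146 = $1,472.493328
Total = $1,472.493328 + $704 = $2,176.493328

$2,176.49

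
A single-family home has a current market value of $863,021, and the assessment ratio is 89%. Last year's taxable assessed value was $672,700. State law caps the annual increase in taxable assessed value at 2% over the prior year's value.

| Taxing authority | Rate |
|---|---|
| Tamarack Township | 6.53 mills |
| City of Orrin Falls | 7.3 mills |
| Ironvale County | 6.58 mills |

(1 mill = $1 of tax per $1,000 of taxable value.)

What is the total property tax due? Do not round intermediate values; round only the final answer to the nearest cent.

$14,004.40

Uncapped assessed value = $863,021 × 0.89 = $768,088.69
Cap limit = $672,700 × 1.02 = $686,154
Taxable assessed value = min($768,088.69, $686,154) = $686,154 (cap binds)
Tamarack Township: $686,154 × 0.00653 = $4,480.58562
City of Orrin Falls: $686,154 × 0.0073 = $5,008.9242
Ironvale County: $686,154 × 0.00658 = $4,514.89332
Total = $14,004.40314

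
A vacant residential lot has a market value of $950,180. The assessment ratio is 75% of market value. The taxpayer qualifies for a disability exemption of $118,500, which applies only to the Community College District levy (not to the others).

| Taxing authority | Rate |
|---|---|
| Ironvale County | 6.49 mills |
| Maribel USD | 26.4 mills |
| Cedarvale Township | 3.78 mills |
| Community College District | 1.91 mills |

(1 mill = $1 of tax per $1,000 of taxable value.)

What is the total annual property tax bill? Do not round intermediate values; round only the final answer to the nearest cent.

Assessed value = $950,180 × 0.75 = $712,635
Ironvale County: $712,635 × 0.00649 = $4,625.00115
Maribel USD: $712,635 × 0.0264 = $18,813.564
Cedarvale Township: $712,635 × 0.00378 = $2,693.7603
Community College District: ($712,635 − $118,500) × 0.00191 = $594,135 × 0.00191 = $1,134.79785
Total = $27,267.1233

$27,267.12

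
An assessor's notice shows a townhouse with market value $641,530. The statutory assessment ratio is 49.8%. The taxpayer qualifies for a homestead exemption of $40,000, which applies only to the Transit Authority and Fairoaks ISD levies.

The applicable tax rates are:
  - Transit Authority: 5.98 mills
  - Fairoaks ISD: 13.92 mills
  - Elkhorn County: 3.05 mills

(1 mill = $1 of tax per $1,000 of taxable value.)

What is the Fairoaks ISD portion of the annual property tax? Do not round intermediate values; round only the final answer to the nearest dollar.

$3,890

Assessed value = $641,530 × 0.498 = $319,481.94
Fairoaks ISD taxable value = $319,481.94 − $40,000 = $279,481.94
Fairoaks ISD levy = $279,481.94 × 0.01392 = $3,890.3886048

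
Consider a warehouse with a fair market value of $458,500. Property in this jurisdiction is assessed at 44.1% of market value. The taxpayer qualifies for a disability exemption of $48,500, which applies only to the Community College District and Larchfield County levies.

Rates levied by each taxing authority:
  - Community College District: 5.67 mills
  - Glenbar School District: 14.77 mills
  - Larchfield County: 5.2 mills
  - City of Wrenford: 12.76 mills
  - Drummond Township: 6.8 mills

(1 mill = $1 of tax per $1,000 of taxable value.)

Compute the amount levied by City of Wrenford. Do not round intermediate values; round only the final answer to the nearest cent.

Assessed value = $458,500 × 0.441 = $202,198.5
City of Wrenford taxable value = $202,198.5 (exemption does not apply)
City of Wrenford levy = $202,198.5 × 0.01276 = $2,580.05286

$2,580.05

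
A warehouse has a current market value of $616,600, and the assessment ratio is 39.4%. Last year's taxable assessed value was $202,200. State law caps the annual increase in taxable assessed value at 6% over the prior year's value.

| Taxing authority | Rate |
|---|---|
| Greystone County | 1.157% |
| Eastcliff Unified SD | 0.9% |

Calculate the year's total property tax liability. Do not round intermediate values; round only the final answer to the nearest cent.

$4,408.81

Uncapped assessed value = $616,600 × 0.394 = $242,940.4
Cap limit = $202,200 × 1.06 = $214,332
Taxable assessed value = min($242,940.4, $214,332) = $214,332 (cap binds)
Greystone County: $214,332 × 0.01157 = $2,479.82124
Eastcliff Unified SD: $214,332 × 0.009 = $1,928.988
Total = $4,408.80924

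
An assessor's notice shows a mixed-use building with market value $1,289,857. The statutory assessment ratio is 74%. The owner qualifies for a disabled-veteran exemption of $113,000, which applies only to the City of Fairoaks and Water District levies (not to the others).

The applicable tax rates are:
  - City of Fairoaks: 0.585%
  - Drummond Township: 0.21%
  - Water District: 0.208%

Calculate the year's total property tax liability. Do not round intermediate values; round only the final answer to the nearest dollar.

Assessed value = $1,289,857 × 0.74 = $954,494.18
City of Fairoaks: ($954,494.18 − $113,000) × 0.00585 = $841,494.18 × 0.00585 = $4,922.740953
Drummond Township: $954,494.18 × 0.0021 = $2,004.437778
Water District: ($954,494.18 − $113,000) × 0.00208 = $841,494.18 × 0.00208 = $1,750.3078944
Total = $8,677.4866254

$8,677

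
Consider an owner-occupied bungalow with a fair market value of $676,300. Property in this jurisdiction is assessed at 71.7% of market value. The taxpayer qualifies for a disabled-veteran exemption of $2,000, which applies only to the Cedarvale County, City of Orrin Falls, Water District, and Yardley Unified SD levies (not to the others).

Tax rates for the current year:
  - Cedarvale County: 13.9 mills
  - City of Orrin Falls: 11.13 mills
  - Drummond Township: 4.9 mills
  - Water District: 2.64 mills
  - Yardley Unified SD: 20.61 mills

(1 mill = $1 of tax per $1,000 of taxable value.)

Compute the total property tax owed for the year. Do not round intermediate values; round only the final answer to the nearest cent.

$25,690.80

Assessed value = $676,300 × 0.717 = $484,907.1
Cedarvale County: ($484,907.1 − $2,000) × 0.0139 = $482,907.1 × 0.0139 = $6,712.40869
City of Orrin Falls: ($484,907.1 − $2,000) × 0.01113 = $482,907.1 × 0.01113 = $5,374.756023
Drummond Township: $484,907.1 × 0.0049 = $2,376.04479
Water District: ($484,907.1 − $2,000) × 0.00264 = $482,907.1 × 0.00264 = $1,274.874744
Yardley Unified SD: ($484,907.1 − $2,000) × 0.02061 = $482,907.1 × 0.02061 = $9,952.715331
Total = $25,690.799578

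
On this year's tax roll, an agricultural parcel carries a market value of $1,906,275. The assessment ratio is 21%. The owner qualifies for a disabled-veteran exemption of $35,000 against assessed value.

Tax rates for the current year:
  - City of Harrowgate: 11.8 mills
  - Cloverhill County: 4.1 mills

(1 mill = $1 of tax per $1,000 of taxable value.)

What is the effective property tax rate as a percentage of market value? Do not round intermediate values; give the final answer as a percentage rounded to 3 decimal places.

Assessed value = $1,906,275 × 0.21 = $400,317.75
Taxable value = $400,317.75 − $35,000 = $365,317.75
City of Harrowgate: $365,317.75 × 0.0118 = $4,310.74945
Cloverhill County: $365,317.75 × 0.0041 = $1,497.802775
Total tax = $5,808.552225
Effective rate = $5,808.552225 ÷ $1,906,275 = 0.305% of market value

0.305%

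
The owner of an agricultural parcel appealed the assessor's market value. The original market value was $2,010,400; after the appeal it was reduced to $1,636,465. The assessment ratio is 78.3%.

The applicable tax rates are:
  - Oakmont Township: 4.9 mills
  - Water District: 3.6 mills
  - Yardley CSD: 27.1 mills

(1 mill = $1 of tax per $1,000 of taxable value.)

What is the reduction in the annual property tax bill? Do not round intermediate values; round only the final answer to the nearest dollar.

Old assessed value = $2,010,400 × 0.783 = $1,574,143.2
New assessed value = $1,636,465 × 0.783 = $1,281,352.095
Combined rate = 0.0049 + 0.0036 + 0.0271 = 0.0356
Old tax = $1,574,143.2 × 0.0356 = $56,039.49792
New tax = $1,281,352.095 × 0.0356 = $45,616.134582
Reduction = $56,039.49792 − $45,616.134582 = $10,423.363338

$10,423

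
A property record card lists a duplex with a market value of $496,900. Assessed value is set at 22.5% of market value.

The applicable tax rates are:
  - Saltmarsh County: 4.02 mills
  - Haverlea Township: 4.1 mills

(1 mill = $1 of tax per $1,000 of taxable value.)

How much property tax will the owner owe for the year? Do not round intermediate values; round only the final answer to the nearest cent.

$907.84

Assessed value = $496,900 × 0.225 = $111,802.5
Saltmarsh County: $111,802.5 × 0.00402 = $449.44605
Haverlea Township: $111,802.5 × 0.0041 = $458.39025
Total = $449.44605 + $458.39025 = $907.8363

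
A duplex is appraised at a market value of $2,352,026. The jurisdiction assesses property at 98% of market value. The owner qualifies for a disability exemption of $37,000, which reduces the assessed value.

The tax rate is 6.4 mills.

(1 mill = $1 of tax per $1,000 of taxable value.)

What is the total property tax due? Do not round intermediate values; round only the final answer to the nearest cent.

$14,515.11

Assessed value = $2,352,026 × 0.98 = $2,304,985.48
Taxable value = $2,304,985.48 − $37,000 = $2,267,985.48
Tax = $2,267,985.48 × 0.0064 = $14,515.107072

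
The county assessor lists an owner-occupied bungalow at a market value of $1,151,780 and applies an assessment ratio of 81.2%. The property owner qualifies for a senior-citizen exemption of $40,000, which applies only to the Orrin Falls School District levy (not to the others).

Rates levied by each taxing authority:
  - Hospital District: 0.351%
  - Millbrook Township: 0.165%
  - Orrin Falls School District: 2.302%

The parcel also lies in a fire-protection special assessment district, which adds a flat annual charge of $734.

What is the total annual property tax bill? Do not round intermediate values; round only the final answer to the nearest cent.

Assessed value = $1,151,780 × 0.812 = $935,245.36
Hospital District: $935,245.36 × 0.00351 = $3,282.7112136
Millbrook Township: $935,245.36 × 0.00165 = $1,543.154844
Orrin Falls School District: ($935,245.36 − $40,000) × 0.02302 = $895,245.36 × 0.02302 = $20,608.5481872
Levies subtotal = $25,434.4142448
Total = $25,434.4142448 + $734 = $26,168.4142448

$26,168.41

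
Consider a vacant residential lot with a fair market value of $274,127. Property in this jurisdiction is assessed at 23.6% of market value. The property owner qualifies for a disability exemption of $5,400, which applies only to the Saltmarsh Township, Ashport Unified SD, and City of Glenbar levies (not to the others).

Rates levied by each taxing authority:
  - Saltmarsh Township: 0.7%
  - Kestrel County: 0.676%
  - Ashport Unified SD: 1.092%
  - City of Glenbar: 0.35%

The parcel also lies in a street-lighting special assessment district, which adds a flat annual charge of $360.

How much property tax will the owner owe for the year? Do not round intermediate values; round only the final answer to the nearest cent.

Assessed value = $274,127 × 0.236 = $64,693.972
Saltmarsh Township: ($64,693.972 − $5,400) × 0.007 = $59,293.972 × 0.007 = $415.057804
Kestrel County: $64,693.972 × 0.00676 = $437.33125072
Ashport Unified SD: ($64,693.972 − $5,400) × 0.01092 = $59,293.972 × 0.01092 = $647.49017424
City of Glenbar: ($64,693.972 − $5,400) × 0.0035 = $59,293.972 × 0.0035 = $207.528902
Levies subtotal = $1,707.40813096
Total = $1,707.40813096 + $360 = $2,067.40813096

$2,067.41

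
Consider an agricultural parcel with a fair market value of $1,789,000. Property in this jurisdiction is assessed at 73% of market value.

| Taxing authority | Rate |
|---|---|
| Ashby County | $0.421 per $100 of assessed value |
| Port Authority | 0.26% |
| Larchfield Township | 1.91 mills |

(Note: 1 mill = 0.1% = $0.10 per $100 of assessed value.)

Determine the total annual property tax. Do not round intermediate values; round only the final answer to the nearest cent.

Assessed value = $1,789,000 × 0.73 = $1,305,970
Ashby County: $1,305,970 × 0.00421 = $5,498.1337
Port Authority: $1,305,970 × 0.0026 = $3,395.522
Larchfield Township: $1,305,970 × 0.00191 = $2,494.4027
Total = $11,388.0584

$11,388.06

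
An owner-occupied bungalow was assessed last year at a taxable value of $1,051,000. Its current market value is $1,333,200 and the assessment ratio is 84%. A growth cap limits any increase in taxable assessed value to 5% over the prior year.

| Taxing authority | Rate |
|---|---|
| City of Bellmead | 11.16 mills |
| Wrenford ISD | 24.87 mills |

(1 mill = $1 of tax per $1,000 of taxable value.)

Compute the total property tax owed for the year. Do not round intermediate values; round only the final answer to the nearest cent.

Uncapped assessed value = $1,333,200 × 0.84 = $1,119,888
Cap limit = $1,051,000 × 1.05 = $1,103,550
Taxable assessed value = min($1,119,888, $1,103,550) = $1,103,550 (cap binds)
City of Bellmead: $1,103,550 × 0.01116 = $12,315.618
Wrenford ISD: $1,103,550 × 0.02487 = $27,445.2885
Total = $39,760.9065

$39,760.91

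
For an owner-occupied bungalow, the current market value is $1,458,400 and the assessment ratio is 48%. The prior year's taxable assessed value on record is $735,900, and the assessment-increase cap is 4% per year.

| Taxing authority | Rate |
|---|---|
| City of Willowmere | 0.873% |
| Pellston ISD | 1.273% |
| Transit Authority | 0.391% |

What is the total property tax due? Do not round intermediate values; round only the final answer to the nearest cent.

Uncapped assessed value = $1,458,400 × 0.48 = $700,032
Cap limit = $735,900 × 1.04 = $765,336
Taxable assessed value = min($700,032, $765,336) = $700,032 (cap does not bind)
City of Willowmere: $700,032 × 0.00873 = $6,111.27936
Pellston ISD: $700,032 × 0.01273 = $8,911.40736
Transit Authority: $700,032 × 0.00391 = $2,737.12512
Total = $17,759.81184

$17,759.81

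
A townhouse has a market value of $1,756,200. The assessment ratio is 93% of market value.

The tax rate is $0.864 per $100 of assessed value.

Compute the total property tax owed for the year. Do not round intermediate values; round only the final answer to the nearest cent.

$14,111.42

Assessed value = $1,756,200 × 0.93 = $1,633,266
Tax = $1,633,266 × 0.00864 = $14,111.41824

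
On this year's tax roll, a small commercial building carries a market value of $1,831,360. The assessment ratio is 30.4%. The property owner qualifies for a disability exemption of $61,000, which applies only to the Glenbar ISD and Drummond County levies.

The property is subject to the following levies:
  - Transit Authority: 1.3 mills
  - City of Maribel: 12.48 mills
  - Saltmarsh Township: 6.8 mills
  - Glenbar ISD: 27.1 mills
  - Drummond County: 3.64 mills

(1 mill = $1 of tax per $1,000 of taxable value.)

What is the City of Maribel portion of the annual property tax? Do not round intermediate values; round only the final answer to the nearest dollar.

Assessed value = $1,831,360 × 0.304 = $556,733.44
City of Maribel taxable value = $556,733.44 (exemption does not apply)
City of Maribel levy = $556,733.44 × 0.01248 = $6,948.0333312

$6,948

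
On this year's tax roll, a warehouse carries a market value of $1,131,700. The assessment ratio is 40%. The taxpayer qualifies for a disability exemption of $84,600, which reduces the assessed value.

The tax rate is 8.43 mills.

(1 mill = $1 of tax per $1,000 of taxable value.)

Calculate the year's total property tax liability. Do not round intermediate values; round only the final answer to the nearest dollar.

Assessed value = $1,131,700 × 0.4 = $452,680
Taxable value = $452,680 − $84,600 = $368,080
Tax = $368,080 × 0.00843 = $3,102.9144

$3,103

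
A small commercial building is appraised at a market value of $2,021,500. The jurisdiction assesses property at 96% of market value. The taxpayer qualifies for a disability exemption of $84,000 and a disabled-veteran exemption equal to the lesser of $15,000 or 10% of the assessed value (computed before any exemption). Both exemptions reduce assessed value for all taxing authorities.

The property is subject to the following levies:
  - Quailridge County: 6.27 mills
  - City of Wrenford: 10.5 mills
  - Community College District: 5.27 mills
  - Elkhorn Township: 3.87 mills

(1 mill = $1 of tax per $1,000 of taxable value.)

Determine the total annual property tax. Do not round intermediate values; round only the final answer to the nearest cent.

Assessed value = $2,021,500 × 0.96 = $1,940,640
Disabled-veteran exemption = min($15,000, 10% × $1,940,640) = min($15,000, $194,064) = $15,000 (dollar cap binds)
Taxable value = $1,940,640 − $84,000 − $15,000 = $1,841,640
Quailridge County: $1,841,640 × 0.00627 = $11,547.0828
City of Wrenford: $1,841,640 × 0.0105 = $19,337.22
Community College District: $1,841,640 × 0.00527 = $9,705.4428
Elkhorn Township: $1,841,640 × 0.00387 = $7,127.1468
Total = $47,716.8924

$47,716.89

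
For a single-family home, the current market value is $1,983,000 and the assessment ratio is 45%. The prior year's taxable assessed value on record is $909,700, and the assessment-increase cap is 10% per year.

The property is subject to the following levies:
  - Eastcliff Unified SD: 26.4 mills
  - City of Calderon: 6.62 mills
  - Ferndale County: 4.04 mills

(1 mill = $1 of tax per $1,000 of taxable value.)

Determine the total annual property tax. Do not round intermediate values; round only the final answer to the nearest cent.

Uncapped assessed value = $1,983,000 × 0.45 = $892,350
Cap limit = $909,700 × 1.1 = $1,000,670
Taxable assessed value = min($892,350, $1,000,670) = $892,350 (cap does not bind)
Eastcliff Unified SD: $892,350 × 0.0264 = $23,558.04
City of Calderon: $892,350 × 0.00662 = $5,907.357
Ferndale County: $892,350 × 0.00404 = $3,605.094
Total = $33,070.491

$33,070.49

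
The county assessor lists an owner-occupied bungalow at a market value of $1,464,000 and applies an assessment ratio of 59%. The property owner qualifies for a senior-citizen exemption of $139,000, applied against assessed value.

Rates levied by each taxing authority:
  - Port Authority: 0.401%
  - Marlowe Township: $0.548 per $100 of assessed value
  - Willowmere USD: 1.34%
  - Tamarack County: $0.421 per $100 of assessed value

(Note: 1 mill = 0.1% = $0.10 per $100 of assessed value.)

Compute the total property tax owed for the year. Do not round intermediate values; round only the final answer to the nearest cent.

$19,641.00

Assessed value = $1,464,000 × 0.59 = $863,760
Taxable value = $863,760 − $139,000 = $724,760
Port Authority: $724,760 × 0.00401 = $2,906.2876
Marlowe Township: $724,760 × 0.00548 = $3,971.6848
Willowmere USD: $724,760 × 0.0134 = $9,711.784
Tamarack County: $724,760 × 0.00421 = $3,051.2396
Total = $19,640.996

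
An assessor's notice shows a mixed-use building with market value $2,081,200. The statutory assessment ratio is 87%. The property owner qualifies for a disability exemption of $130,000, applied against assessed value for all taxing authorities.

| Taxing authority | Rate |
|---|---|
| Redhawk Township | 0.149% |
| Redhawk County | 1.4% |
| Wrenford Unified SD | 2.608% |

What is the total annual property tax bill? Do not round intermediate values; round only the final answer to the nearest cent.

Assessed value = $2,081,200 × 0.87 = $1,810,644
Taxable value = $1,810,644 − $130,000 = $1,680,644
Redhawk Township: $1,680,644 × 0.00149 = $2,504.15956
Redhawk County: $1,680,644 × 0.014 = $23,529.016
Wrenford Unified SD: $1,680,644 × 0.02608 = $43,831.19552
Total = $2,504.15956 + $23,529.016 + $43,831.19552 = $69,864.37108

$69,864.37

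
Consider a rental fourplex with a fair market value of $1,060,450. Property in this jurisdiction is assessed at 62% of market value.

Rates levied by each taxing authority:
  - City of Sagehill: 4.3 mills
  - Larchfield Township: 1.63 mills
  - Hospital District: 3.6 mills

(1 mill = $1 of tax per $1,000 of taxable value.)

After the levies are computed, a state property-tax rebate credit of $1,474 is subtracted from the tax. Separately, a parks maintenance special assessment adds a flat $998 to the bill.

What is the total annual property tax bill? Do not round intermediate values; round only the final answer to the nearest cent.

Assessed value = $1,060,450 × 0.62 = $657,479
City of Sagehill: $657,479 × 0.0043 = $2,827.1597
Larchfield Township: $657,479 × 0.00163 = $1,071.69077
Hospital District: $657,479 × 0.0036 = $2,366.9244
Levies subtotal = $6,265.77487
After credit = $6,265.77487 − $1,474 = $4,791.77487
Total = $4,791.77487 + $998 = $5,789.77487

$5,789.77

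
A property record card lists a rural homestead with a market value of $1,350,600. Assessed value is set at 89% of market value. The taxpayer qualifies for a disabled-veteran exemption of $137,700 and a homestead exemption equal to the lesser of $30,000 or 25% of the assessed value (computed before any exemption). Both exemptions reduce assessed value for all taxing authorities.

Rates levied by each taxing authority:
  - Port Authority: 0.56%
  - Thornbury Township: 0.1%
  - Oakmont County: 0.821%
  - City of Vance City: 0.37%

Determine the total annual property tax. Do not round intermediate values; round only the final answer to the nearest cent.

$19,145.52

Assessed value = $1,350,600 × 0.89 = $1,202,034
Homestead exemption = min($30,000, 25% × $1,202,034) = min($30,000, $300,508.5) = $30,000 (dollar cap binds)
Taxable value = $1,202,034 − $137,700 − $30,000 = $1,034,334
Port Authority: $1,034,334 × 0.0056 = $5,792.2704
Thornbury Township: $1,034,334 × 0.001 = $1,034.334
Oakmont County: $1,034,334 × 0.00821 = $8,491.88214
City of Vance City: $1,034,334 × 0.0037 = $3,827.0358
Total = $19,145.52234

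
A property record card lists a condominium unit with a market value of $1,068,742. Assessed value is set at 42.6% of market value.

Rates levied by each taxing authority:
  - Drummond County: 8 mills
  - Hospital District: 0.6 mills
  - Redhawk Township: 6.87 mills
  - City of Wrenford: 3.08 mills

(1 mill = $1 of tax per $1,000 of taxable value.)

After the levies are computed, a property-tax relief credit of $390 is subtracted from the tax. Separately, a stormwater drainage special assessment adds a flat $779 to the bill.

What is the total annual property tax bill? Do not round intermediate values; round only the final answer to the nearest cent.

Assessed value = $1,068,742 × 0.426 = $455,284.092
Drummond County: $455,284.092 × 0.008 = $3,642.272736
Hospital District: $455,284.092 × 0.0006 = $273.1704552
Redhawk Township: $455,284.092 × 0.00687 = $3,127.80171204
City of Wrenford: $455,284.092 × 0.00308 = $1,402.27500336
Levies subtotal = $8,445.5199066
After credit = $8,445.5199066 − $390 = $8,055.5199066
Total = $8,055.5199066 + $779 = $8,834.5199066

$8,834.52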